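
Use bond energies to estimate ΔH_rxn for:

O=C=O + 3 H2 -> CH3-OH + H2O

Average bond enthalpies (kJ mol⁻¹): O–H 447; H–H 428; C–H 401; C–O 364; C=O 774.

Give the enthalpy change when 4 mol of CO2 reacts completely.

ΔH = −304 kJ

Bonds broken (reactants):
  C=O: 2 × 774 = 1548
  H–H: 3 × 428 = 1284
  Σ(broken) = 2832 kJ
Bonds formed (products):
  C–H: 3 × 401 = 1203
  C–O: 1 × 364 = 364
  O–H: 3 × 447 = 1341
  Σ(formed) = 2908 kJ
ΔH = Σ(broken) − Σ(formed) = 2832 − 2908 = −76 kJ
For 4× the reaction as written: 4 × (−76) = −304 kJ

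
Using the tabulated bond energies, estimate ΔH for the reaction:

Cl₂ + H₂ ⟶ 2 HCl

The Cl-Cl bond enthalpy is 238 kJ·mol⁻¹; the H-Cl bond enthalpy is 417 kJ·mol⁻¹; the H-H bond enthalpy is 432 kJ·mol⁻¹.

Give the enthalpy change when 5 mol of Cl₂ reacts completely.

ΔH = −820 kJ

Bonds broken (reactants):
  Cl-Cl: 1 × 238 = 238
  H-H: 1 × 432 = 432
  Σ(broken) = 670 kJ
Bonds formed (products):
  H-Cl: 2 × 417 = 834
  Σ(formed) = 834 kJ
ΔH = Σ(broken) − Σ(formed) = 670 − 834 = −164 kJ
For 5× the reaction as written: 5 × (−164) = −820 kJ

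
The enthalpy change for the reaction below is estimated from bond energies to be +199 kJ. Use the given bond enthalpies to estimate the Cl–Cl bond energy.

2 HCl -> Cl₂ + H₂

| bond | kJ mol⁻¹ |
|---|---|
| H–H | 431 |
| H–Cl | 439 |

Let D be the Cl–Cl bond energy.
Σ(broken) = 2×439 = 878
Σ(formed) = 1×D + 1×431 = 431 + D
ΔH = Σ(broken) − Σ(formed) = (878) − (431 + D) = +447 − D
Setting this equal to +199 kJ gives D = 248 kJ/mol.

D(Cl–Cl) ≈ 248 kJ/mol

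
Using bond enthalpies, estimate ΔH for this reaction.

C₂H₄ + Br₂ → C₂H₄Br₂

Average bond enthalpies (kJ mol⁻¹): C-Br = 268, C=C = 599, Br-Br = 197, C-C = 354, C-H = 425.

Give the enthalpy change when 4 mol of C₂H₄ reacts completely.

ΔH = −376 kJ

Bonds broken (reactants):
  Br-Br: 1 × 197 = 197
  C-H: 4 × 425 = 1700
  C=C: 1 × 599 = 599
  Σ(broken) = 2496 kJ
Bonds formed (products):
  C-Br: 2 × 268 = 536
  C-C: 1 × 354 = 354
  C-H: 4 × 425 = 1700
  Σ(formed) = 2590 kJ
ΔH = Σ(broken) − Σ(formed) = 2496 − 2590 = −94 kJ
For 4× the reaction as written: 4 × (−94) = −376 kJ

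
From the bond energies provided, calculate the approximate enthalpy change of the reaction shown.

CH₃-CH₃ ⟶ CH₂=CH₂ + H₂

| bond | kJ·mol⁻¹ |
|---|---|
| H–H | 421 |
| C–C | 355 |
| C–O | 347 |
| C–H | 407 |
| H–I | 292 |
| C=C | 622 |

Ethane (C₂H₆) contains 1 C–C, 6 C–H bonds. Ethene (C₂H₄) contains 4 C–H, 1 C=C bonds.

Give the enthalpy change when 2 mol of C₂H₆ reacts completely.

Bonds broken (reactants):
  C–C: 1 × 355 = 355
  C–H: 6 × 407 = 2442
  Σ(broken) = 2797 kJ
Bonds formed (products):
  C–H: 4 × 407 = 1628
  C=C: 1 × 622 = 622
  H–H: 1 × 421 = 421
  Σ(formed) = 2671 kJ
ΔH = Σ(broken) − Σ(formed) = 2797 − 2671 = +126 kJ
For 2× the reaction as written: 2 × (+126) = +252 kJ

ΔH = +252 kJ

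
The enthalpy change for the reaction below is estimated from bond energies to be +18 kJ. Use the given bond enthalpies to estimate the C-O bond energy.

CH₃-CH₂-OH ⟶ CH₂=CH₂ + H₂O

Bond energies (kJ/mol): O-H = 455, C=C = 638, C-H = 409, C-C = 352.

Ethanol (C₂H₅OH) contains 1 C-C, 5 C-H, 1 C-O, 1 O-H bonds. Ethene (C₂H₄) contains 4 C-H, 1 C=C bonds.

D(C-O) ≈ 350 kJ/mol

Let D be the C-O bond energy.
Σ(broken) = 1×352 + 5×409 + 1×D + 1×455 = 2852 + D
Σ(formed) = 4×409 + 1×638 + 2×455 = 3184
ΔH = Σ(broken) − Σ(formed) = (2852 + D) − (3184) = −332 + D
Setting this equal to +18 kJ gives D = 350 kJ/mol.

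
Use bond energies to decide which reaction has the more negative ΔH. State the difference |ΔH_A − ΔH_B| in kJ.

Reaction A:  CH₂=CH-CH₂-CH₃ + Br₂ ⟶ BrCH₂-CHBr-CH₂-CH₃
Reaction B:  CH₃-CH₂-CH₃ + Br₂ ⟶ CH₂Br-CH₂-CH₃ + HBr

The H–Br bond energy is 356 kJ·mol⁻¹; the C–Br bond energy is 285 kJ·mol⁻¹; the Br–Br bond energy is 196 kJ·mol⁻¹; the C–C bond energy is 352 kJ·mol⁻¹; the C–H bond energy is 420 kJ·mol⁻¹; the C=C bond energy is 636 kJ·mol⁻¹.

Reaction A:
  Bonds broken (reactants):
    Br–Br: 1 × 196 = 196
    C–C: 2 × 352 = 704
    C–H: 8 × 420 = 3360
    C=C: 1 × 636 = 636
    Σ(broken) = 4896 kJ
  Bonds formed (products):
    C–Br: 2 × 285 = 570
    C–C: 3 × 352 = 1056
    C–H: 8 × 420 = 3360
    Σ(formed) = 4986 kJ
  ΔH_A = 4896 − 4986 = −90 kJ
Reaction B:
  Bonds broken (reactants):
    Br–Br: 1 × 196 = 196
    C–C: 2 × 352 = 704
    C–H: 8 × 420 = 3360
    Σ(broken) = 4260 kJ
  Bonds formed (products):
    C–Br: 1 × 285 = 285
    C–C: 2 × 352 = 704
    C–H: 7 × 420 = 2940
    H–Br: 1 × 356 = 356
    Σ(formed) = 4285 kJ
  ΔH_B = 4260 − 4285 = −25 kJ
ΔH_A − ΔH_B = −65 kJ, so reaction A has the more negative ΔH; |ΔH_A − ΔH_B| = 65 kJ.

Reaction A, by 65 kJ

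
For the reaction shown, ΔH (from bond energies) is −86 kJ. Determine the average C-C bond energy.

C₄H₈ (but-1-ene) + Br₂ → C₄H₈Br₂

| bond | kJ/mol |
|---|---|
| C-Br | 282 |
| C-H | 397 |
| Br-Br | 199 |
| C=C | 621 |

Let D be the C-C bond energy.
Σ(broken) = 1×199 + 2×D + 8×397 + 1×621 = 3996 + 2D
Σ(formed) = 2×282 + 3×D + 8×397 = 3740 + 3D
ΔH = Σ(broken) − Σ(formed) = (3996 + 2D) − (3740 + 3D) = +256 − D
Setting this equal to −86 kJ gives D = 342 kJ/mol.

D(C-C) ≈ 342 kJ/mol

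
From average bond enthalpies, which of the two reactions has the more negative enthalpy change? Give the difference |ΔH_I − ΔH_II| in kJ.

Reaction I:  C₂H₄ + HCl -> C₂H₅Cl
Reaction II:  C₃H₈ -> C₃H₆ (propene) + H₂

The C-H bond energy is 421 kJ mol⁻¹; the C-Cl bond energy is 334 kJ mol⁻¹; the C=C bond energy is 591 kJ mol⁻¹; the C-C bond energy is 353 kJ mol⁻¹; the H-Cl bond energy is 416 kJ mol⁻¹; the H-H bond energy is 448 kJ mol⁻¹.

Reaction I:
  Bonds broken (reactants):
    C-H: 4 × 421 = 1684
    C=C: 1 × 591 = 591
    H-Cl: 1 × 416 = 416
    Σ(broken) = 2691 kJ
  Bonds formed (products):
    C-C: 1 × 353 = 353
    C-Cl: 1 × 334 = 334
    C-H: 5 × 421 = 2105
    Σ(formed) = 2792 kJ
  ΔH_I = 2691 − 2792 = −101 kJ
Reaction II:
  Bonds broken (reactants):
    C-C: 2 × 353 = 706
    C-H: 8 × 421 = 3368
    Σ(broken) = 4074 kJ
  Bonds formed (products):
    C-C: 1 × 353 = 353
    C-H: 6 × 421 = 2526
    C=C: 1 × 591 = 591
    H-H: 1 × 448 = 448
    Σ(formed) = 3918 kJ
  ΔH_II = 4074 − 3918 = +156 kJ
ΔH_I − ΔH_II = −257 kJ, so reaction I has the more negative ΔH; |ΔH_I − ΔH_II| = 257 kJ.

Reaction I, by 257 kJ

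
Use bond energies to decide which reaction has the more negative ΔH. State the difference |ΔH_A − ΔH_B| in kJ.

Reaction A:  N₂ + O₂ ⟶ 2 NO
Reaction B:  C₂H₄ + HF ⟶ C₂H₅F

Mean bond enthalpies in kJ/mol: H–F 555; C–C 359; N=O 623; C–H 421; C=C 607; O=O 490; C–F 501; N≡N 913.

Reaction B, by 276 kJ

Reaction A:
  Bonds broken (reactants):
    N≡N: 1 × 913 = 913
    O=O: 1 × 490 = 490
    Σ(broken) = 1403 kJ
  Bonds formed (products):
    N=O: 2 × 623 = 1246
    Σ(formed) = 1246 kJ
  ΔH_A = 1403 − 1246 = +157 kJ
Reaction B:
  Bonds broken (reactants):
    C–H: 4 × 421 = 1684
    C=C: 1 × 607 = 607
    H–F: 1 × 555 = 555
    Σ(broken) = 2846 kJ
  Bonds formed (products):
    C–C: 1 × 359 = 359
    C–F: 1 × 501 = 501
    C–H: 5 × 421 = 2105
    Σ(formed) = 2965 kJ
  ΔH_B = 2846 − 2965 = −119 kJ
ΔH_A − ΔH_B = +276 kJ, so reaction B has the more negative ΔH; |ΔH_A − ΔH_B| = 276 kJ.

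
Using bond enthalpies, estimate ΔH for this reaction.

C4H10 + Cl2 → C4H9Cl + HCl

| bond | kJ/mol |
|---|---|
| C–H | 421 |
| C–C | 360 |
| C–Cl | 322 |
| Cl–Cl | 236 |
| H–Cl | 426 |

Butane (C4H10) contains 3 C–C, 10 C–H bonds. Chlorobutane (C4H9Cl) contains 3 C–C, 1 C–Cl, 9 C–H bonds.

ΔH ≈ −91 kJ

Bonds broken (reactants):
  C–C: 3 × 360 = 1080
  C–H: 10 × 421 = 4210
  Cl–Cl: 1 × 236 = 236
  Σ(broken) = 5526 kJ
Bonds formed (products):
  C–C: 3 × 360 = 1080
  C–Cl: 1 × 322 = 322
  C–H: 9 × 421 = 3789
  H–Cl: 1 × 426 = 426
  Σ(formed) = 5617 kJ
ΔH = Σ(broken) − Σ(formed) = 5526 − 5617 = −91 kJ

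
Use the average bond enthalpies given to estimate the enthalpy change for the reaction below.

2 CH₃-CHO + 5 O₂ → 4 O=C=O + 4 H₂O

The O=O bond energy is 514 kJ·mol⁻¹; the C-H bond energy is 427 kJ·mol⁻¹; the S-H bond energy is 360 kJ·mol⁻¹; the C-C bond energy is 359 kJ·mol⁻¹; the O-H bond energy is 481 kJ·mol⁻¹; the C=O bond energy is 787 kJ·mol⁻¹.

ΔH ≈ −1866 kJ

Bonds broken (reactants):
  C-C: 2 × 359 = 718
  C-H: 8 × 427 = 3416
  C=O: 2 × 787 = 1574
  O=O: 5 × 514 = 2570
  Σ(broken) = 8278 kJ
Bonds formed (products):
  C=O: 8 × 787 = 6296
  O-H: 8 × 481 = 3848
  Σ(formed) = 10144 kJ
ΔH = Σ(broken) − Σ(formed) = 8278 − 10144 = −1866 kJ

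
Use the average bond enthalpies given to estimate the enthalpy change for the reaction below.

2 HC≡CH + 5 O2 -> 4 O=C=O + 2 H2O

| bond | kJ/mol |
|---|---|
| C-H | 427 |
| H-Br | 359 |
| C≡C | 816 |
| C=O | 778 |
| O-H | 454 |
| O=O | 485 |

ΔH ≈ −2275 kJ

Bonds broken (reactants):
  C≡C: 2 × 816 = 1632
  C-H: 4 × 427 = 1708
  O=O: 5 × 485 = 2425
  Σ(broken) = 5765 kJ
Bonds formed (products):
  C=O: 8 × 778 = 6224
  O-H: 4 × 454 = 1816
  Σ(formed) = 8040 kJ
ΔH = Σ(broken) − Σ(formed) = 5765 − 8040 = −2275 kJ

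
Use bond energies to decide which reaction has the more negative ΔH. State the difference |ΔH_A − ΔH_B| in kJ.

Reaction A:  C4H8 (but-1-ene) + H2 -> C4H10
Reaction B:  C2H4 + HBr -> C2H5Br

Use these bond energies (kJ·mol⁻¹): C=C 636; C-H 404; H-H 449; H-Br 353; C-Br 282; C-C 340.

Reaction A:
  Bonds broken (reactants):
    C-C: 2 × 340 = 680
    C-H: 8 × 404 = 3232
    C=C: 1 × 636 = 636
    H-H: 1 × 449 = 449
    Σ(broken) = 4997 kJ
  Bonds formed (products):
    C-C: 3 × 340 = 1020
    C-H: 10 × 404 = 4040
    Σ(formed) = 5060 kJ
  ΔH_A = 4997 − 5060 = −63 kJ
Reaction B:
  Bonds broken (reactants):
    C-H: 4 × 404 = 1616
    C=C: 1 × 636 = 636
    H-Br: 1 × 353 = 353
    Σ(broken) = 2605 kJ
  Bonds formed (products):
    C-Br: 1 × 282 = 282
    C-C: 1 × 340 = 340
    C-H: 5 × 404 = 2020
    Σ(formed) = 2642 kJ
  ΔH_B = 2605 − 2642 = −37 kJ
ΔH_A − ΔH_B = −26 kJ, so reaction A has the more negative ΔH; |ΔH_A − ΔH_B| = 26 kJ.

Reaction A, by 26 kJ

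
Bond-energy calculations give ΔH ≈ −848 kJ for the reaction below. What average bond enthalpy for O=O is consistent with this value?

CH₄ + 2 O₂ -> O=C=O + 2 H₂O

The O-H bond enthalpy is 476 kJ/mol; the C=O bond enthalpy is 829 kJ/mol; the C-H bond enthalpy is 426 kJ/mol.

Let D be the O=O bond energy.
Σ(broken) = 4×426 + 2×D = 1704 + 2D
Σ(formed) = 2×829 + 4×476 = 3562
ΔH = Σ(broken) − Σ(formed) = (1704 + 2D) − (3562) = −1858 + 2D
Setting this equal to −848 kJ gives 2D = 1010, so D = 505 kJ/mol.

D(O=O) ≈ 505 kJ/mol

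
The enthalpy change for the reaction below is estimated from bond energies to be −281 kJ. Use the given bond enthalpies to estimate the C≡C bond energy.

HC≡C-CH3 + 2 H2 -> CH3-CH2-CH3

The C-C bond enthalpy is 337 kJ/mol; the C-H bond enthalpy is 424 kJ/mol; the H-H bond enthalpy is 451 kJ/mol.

D(C≡C) ≈ 850 kJ/mol

Let D be the C≡C bond energy.
Σ(broken) = 1×D + 1×337 + 4×424 + 2×451 = 2935 + D
Σ(formed) = 2×337 + 8×424 = 4066
ΔH = Σ(broken) − Σ(formed) = (2935 + D) − (4066) = −1131 + D
Setting this equal to −281 kJ gives D = 850 kJ/mol.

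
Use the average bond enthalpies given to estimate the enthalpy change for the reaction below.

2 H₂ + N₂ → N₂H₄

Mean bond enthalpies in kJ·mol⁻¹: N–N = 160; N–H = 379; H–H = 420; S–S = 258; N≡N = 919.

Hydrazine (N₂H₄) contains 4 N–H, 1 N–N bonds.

ΔH ≈ +83 kJ

Bonds broken (reactants):
  H–H: 2 × 420 = 840
  N≡N: 1 × 919 = 919
  Σ(broken) = 1759 kJ
Bonds formed (products):
  N–H: 4 × 379 = 1516
  N–N: 1 × 160 = 160
  Σ(formed) = 1676 kJ
ΔH = Σ(broken) − Σ(formed) = 1759 − 1676 = +83 kJ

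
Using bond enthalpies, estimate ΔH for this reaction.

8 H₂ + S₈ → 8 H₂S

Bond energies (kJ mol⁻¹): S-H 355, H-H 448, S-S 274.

ΔH ≈ +96 kJ

Bonds broken (reactants):
  H-H: 8 × 448 = 3584
  S-S: 8 × 274 = 2192
  Σ(broken) = 5776 kJ
Bonds formed (products):
  S-H: 16 × 355 = 5680
  Σ(formed) = 5680 kJ
ΔH = Σ(broken) − Σ(formed) = 5776 − 5680 = +96 kJ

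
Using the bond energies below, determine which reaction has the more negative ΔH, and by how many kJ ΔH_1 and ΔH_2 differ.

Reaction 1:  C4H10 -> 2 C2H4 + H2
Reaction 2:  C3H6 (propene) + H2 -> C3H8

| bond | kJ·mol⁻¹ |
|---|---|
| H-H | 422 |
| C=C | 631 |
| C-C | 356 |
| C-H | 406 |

Reaction 2, by 311 kJ

Reaction 1:
  Bonds broken (reactants):
    C-C: 3 × 356 = 1068
    C-H: 10 × 406 = 4060
    Σ(broken) = 5128 kJ
  Bonds formed (products):
    C-H: 8 × 406 = 3248
    C=C: 2 × 631 = 1262
    H-H: 1 × 422 = 422
    Σ(formed) = 4932 kJ
  ΔH_1 = 5128 − 4932 = +196 kJ
Reaction 2:
  Bonds broken (reactants):
    C-C: 1 × 356 = 356
    C-H: 6 × 406 = 2436
    C=C: 1 × 631 = 631
    H-H: 1 × 422 = 422
    Σ(broken) = 3845 kJ
  Bonds formed (products):
    C-C: 2 × 356 = 712
    C-H: 8 × 406 = 3248
    Σ(formed) = 3960 kJ
  ΔH_2 = 3845 − 3960 = −115 kJ
ΔH_1 − ΔH_2 = +311 kJ, so reaction 2 has the more negative ΔH; |ΔH_1 − ΔH_2| = 311 kJ.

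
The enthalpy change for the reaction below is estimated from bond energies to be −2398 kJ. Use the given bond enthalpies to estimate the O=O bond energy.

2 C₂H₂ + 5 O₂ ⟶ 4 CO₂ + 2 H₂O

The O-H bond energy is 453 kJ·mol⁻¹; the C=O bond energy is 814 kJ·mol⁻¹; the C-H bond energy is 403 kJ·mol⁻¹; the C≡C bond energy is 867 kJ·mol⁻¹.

D(O=O) ≈ 516 kJ/mol

Let D be the O=O bond energy.
Σ(broken) = 2×867 + 4×403 + 5×D = 3346 + 5D
Σ(formed) = 8×814 + 4×453 = 8324
ΔH = Σ(broken) − Σ(formed) = (3346 + 5D) − (8324) = −4978 + 5D
Setting this equal to −2398 kJ gives 5D = 2580, so D = 516 kJ/mol.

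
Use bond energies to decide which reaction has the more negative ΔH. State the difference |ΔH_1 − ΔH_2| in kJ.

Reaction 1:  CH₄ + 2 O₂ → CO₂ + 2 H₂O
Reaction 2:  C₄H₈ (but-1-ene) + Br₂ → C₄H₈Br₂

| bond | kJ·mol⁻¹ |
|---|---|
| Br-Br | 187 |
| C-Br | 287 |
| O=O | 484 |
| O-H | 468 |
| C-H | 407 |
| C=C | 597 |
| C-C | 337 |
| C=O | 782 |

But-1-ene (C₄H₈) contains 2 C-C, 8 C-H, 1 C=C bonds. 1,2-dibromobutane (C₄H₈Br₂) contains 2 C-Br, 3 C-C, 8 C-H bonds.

Reaction 1:
  Bonds broken (reactants):
    C-H: 4 × 407 = 1628
    O=O: 2 × 484 = 968
    Σ(broken) = 2596 kJ
  Bonds formed (products):
    C=O: 2 × 782 = 1564
    O-H: 4 × 468 = 1872
    Σ(formed) = 3436 kJ
  ΔH_1 = 2596 − 3436 = −840 kJ
Reaction 2:
  Bonds broken (reactants):
    Br-Br: 1 × 187 = 187
    C-C: 2 × 337 = 674
    C-H: 8 × 407 = 3256
    C=C: 1 × 597 = 597
    Σ(broken) = 4714 kJ
  Bonds formed (products):
    C-Br: 2 × 287 = 574
    C-C: 3 × 337 = 1011
    C-H: 8 × 407 = 3256
    Σ(formed) = 4841 kJ
  ΔH_2 = 4714 − 4841 = −127 kJ
ΔH_1 − ΔH_2 = −713 kJ, so reaction 1 has the more negative ΔH; |ΔH_1 − ΔH_2| = 713 kJ.

Reaction 1, by 713 kJ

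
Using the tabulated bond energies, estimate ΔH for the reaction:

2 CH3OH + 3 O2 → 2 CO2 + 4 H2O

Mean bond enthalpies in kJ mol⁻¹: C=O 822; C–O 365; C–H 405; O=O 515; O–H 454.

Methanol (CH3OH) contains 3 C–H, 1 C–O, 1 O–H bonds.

ΔH ≈ −1307 kJ

Bonds broken (reactants):
  C–H: 6 × 405 = 2430
  C–O: 2 × 365 = 730
  O–H: 2 × 454 = 908
  O=O: 3 × 515 = 1545
  Σ(broken) = 5613 kJ
Bonds formed (products):
  C=O: 4 × 822 = 3288
  O–H: 8 × 454 = 3632
  Σ(formed) = 6920 kJ
ΔH = Σ(broken) − Σ(formed) = 5613 − 6920 = −1307 kJ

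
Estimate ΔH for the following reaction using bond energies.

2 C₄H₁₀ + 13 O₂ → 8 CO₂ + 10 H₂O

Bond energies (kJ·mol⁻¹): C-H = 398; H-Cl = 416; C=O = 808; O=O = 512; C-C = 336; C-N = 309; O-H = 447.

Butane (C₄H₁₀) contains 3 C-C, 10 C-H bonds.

ΔH ≈ −5236 kJ

Bonds broken (reactants):
  C-C: 6 × 336 = 2016
  C-H: 20 × 398 = 7960
  O=O: 13 × 512 = 6656
  Σ(broken) = 16632 kJ
Bonds formed (products):
  C=O: 16 × 808 = 12928
  O-H: 20 × 447 = 8940
  Σ(formed) = 21868 kJ
ΔH = Σ(broken) − Σ(formed) = 16632 − 21868 = −5236 kJ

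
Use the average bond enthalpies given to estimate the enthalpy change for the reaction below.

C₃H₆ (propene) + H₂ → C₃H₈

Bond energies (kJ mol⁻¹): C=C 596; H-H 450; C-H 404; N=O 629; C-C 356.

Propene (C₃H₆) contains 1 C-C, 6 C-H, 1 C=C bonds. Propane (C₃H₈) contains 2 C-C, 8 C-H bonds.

ΔH ≈ −118 kJ

Bonds broken (reactants):
  C-C: 1 × 356 = 356
  C-H: 6 × 404 = 2424
  C=C: 1 × 596 = 596
  H-H: 1 × 450 = 450
  Σ(broken) = 3826 kJ
Bonds formed (products):
  C-C: 2 × 356 = 712
  C-H: 8 × 404 = 3232
  Σ(formed) = 3944 kJ
ΔH = Σ(broken) − Σ(formed) = 3826 − 3944 = −118 kJ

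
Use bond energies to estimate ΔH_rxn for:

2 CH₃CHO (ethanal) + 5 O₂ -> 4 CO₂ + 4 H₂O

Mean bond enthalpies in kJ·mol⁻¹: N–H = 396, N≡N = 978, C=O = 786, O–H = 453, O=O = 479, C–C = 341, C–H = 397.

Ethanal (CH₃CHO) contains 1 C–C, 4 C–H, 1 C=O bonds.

Bonds broken (reactants):
  C–C: 2 × 341 = 682
  C–H: 8 × 397 = 3176
  C=O: 2 × 786 = 1572
  O=O: 5 × 479 = 2395
  Σ(broken) = 7825 kJ
Bonds formed (products):
  C=O: 8 × 786 = 6288
  O–H: 8 × 453 = 3624
  Σ(formed) = 9912 kJ
ΔH = Σ(broken) − Σ(formed) = 7825 − 9912 = −2087 kJ

ΔH ≈ −2087 kJ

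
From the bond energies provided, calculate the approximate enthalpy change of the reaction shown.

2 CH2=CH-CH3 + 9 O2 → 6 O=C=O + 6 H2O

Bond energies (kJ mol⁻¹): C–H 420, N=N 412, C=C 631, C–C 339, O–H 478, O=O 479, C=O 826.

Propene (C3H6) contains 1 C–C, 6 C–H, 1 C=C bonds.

Bonds broken (reactants):
  C–C: 2 × 339 = 678
  C–H: 12 × 420 = 5040
  C=C: 2 × 631 = 1262
  O=O: 9 × 479 = 4311
  Σ(broken) = 11291 kJ
Bonds formed (products):
  C=O: 12 × 826 = 9912
  O–H: 12 × 478 = 5736
  Σ(formed) = 15648 kJ
ΔH = Σ(broken) − Σ(formed) = 11291 − 15648 = −4357 kJ

ΔH ≈ −4357 kJ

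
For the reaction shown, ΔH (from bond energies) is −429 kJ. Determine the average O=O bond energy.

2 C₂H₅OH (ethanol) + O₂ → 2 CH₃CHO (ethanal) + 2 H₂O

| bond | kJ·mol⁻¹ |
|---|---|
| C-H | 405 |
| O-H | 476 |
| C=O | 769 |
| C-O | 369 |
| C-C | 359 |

D(O=O) ≈ 513 kJ/mol

Let D be the O=O bond energy.
Σ(broken) = 2×359 + 10×405 + 2×369 + 2×476 + 1×D = 6458 + D
Σ(formed) = 2×359 + 8×405 + 2×769 + 4×476 = 7400
ΔH = Σ(broken) − Σ(formed) = (6458 + D) − (7400) = −942 + D
Setting this equal to −429 kJ gives D = 513 kJ/mol.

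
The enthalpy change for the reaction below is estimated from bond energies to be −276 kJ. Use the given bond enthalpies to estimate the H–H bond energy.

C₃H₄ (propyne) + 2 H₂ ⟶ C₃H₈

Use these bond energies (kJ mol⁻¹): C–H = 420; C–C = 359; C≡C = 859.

Let D be the H–H bond energy.
Σ(broken) = 1×859 + 1×359 + 4×420 + 2×D = 2898 + 2D
Σ(formed) = 2×359 + 8×420 = 4078
ΔH = Σ(broken) − Σ(formed) = (2898 + 2D) − (4078) = −1180 + 2D
Setting this equal to −276 kJ gives 2D = 904, so D = 452 kJ/mol.

D(H–H) ≈ 452 kJ/mol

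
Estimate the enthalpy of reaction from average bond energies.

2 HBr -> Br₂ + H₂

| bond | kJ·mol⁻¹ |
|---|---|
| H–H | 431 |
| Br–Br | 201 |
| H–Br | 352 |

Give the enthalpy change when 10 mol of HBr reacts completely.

Bonds broken (reactants):
  H–Br: 2 × 352 = 704
  Σ(broken) = 704 kJ
Bonds formed (products):
  Br–Br: 1 × 201 = 201
  H–H: 1 × 431 = 431
  Σ(formed) = 632 kJ
ΔH = Σ(broken) − Σ(formed) = 704 − 632 = +72 kJ
For 5× the reaction as written: 5 × (+72) = +360 kJ

ΔH = +360 kJ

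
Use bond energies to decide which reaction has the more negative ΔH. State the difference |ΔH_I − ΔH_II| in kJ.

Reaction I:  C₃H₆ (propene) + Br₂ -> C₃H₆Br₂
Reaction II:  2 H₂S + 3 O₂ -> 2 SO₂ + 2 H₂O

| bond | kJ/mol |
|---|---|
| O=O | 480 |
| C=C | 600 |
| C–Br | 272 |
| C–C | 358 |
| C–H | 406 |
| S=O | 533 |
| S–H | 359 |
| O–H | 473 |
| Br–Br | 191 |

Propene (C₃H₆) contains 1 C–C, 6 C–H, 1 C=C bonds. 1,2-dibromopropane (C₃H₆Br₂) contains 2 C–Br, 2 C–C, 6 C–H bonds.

Reaction II, by 1037 kJ

Reaction I:
  Bonds broken (reactants):
    Br–Br: 1 × 191 = 191
    C–C: 1 × 358 = 358
    C–H: 6 × 406 = 2436
    C=C: 1 × 600 = 600
    Σ(broken) = 3585 kJ
  Bonds formed (products):
    C–Br: 2 × 272 = 544
    C–C: 2 × 358 = 716
    C–H: 6 × 406 = 2436
    Σ(formed) = 3696 kJ
  ΔH_I = 3585 − 3696 = −111 kJ
Reaction II:
  Bonds broken (reactants):
    O=O: 3 × 480 = 1440
    S–H: 4 × 359 = 1436
    Σ(broken) = 2876 kJ
  Bonds formed (products):
    O–H: 4 × 473 = 1892
    S=O: 4 × 533 = 2132
    Σ(formed) = 4024 kJ
  ΔH_II = 2876 − 4024 = −1148 kJ
ΔH_I − ΔH_II = +1037 kJ, so reaction II has the more negative ΔH; |ΔH_I − ΔH_II| = 1037 kJ.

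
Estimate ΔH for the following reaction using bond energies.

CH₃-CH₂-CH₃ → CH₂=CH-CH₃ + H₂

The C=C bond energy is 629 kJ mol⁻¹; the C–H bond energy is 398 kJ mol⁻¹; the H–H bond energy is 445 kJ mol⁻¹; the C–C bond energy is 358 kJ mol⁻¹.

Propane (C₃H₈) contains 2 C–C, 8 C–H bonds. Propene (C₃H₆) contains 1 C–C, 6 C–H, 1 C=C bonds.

ΔH ≈ +80 kJ

Bonds broken (reactants):
  C–C: 2 × 358 = 716
  C–H: 8 × 398 = 3184
  Σ(broken) = 3900 kJ
Bonds formed (products):
  C–C: 1 × 358 = 358
  C–H: 6 × 398 = 2388
  C=C: 1 × 629 = 629
  H–H: 1 × 445 = 445
  Σ(formed) = 3820 kJ
ΔH = Σ(broken) − Σ(formed) = 3900 − 3820 = +80 kJ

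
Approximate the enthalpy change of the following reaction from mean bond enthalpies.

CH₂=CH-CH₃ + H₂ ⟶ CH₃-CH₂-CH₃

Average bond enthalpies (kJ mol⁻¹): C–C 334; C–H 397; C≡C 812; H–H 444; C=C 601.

Bonds broken (reactants):
  C–C: 1 × 334 = 334
  C–H: 6 × 397 = 2382
  C=C: 1 × 601 = 601
  H–H: 1 × 444 = 444
  Σ(broken) = 3761 kJ
Bonds formed (products):
  C–C: 2 × 334 = 668
  C–H: 8 × 397 = 3176
  Σ(formed) = 3844 kJ
ΔH = Σ(broken) − Σ(formed) = 3761 − 3844 = −83 kJ

ΔH ≈ −83 kJ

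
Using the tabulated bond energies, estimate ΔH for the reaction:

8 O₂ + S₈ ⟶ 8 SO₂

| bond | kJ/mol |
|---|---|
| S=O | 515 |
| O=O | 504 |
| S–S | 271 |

Bonds broken (reactants):
  O=O: 8 × 504 = 4032
  S–S: 8 × 271 = 2168
  Σ(broken) = 6200 kJ
Bonds formed (products):
  S=O: 16 × 515 = 8240
  Σ(formed) = 8240 kJ
ΔH = Σ(broken) − Σ(formed) = 6200 − 8240 = −2040 kJ

ΔH ≈ −2040 kJ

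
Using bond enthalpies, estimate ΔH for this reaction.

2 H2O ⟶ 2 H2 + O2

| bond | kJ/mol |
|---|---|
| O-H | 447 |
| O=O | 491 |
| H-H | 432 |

ΔH ≈ +433 kJ

Bonds broken (reactants):
  O-H: 4 × 447 = 1788
  Σ(broken) = 1788 kJ
Bonds formed (products):
  H-H: 2 × 432 = 864
  O=O: 1 × 491 = 491
  Σ(formed) = 1355 kJ
ΔH = Σ(broken) − Σ(formed) = 1788 − 1355 = +433 kJ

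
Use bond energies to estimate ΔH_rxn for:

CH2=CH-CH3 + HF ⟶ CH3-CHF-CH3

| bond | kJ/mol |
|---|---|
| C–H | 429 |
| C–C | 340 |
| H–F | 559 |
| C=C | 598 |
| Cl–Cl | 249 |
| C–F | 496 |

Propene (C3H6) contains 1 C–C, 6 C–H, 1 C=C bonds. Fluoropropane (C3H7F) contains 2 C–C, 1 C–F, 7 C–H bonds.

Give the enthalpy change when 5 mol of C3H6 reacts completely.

ΔH = −540 kJ

Bonds broken (reactants):
  C–C: 1 × 340 = 340
  C–H: 6 × 429 = 2574
  C=C: 1 × 598 = 598
  H–F: 1 × 559 = 559
  Σ(broken) = 4071 kJ
Bonds formed (products):
  C–C: 2 × 340 = 680
  C–F: 1 × 496 = 496
  C–H: 7 × 429 = 3003
  Σ(formed) = 4179 kJ
ΔH = Σ(broken) − Σ(formed) = 4071 − 4179 = −108 kJ
For 5× the reaction as written: 5 × (−108) = −540 kJ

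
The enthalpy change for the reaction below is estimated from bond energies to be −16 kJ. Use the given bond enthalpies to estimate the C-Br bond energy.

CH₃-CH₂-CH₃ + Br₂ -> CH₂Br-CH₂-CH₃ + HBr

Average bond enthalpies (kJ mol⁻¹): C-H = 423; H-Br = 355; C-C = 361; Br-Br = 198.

D(C-Br) ≈ 282 kJ/mol

Let D be the C-Br bond energy.
Σ(broken) = 1×198 + 2×361 + 8×423 = 4304
Σ(formed) = 1×D + 2×361 + 7×423 + 1×355 = 4038 + D
ΔH = Σ(broken) − Σ(formed) = (4304) − (4038 + D) = +266 − D
Setting this equal to −16 kJ gives D = 282 kJ/mol.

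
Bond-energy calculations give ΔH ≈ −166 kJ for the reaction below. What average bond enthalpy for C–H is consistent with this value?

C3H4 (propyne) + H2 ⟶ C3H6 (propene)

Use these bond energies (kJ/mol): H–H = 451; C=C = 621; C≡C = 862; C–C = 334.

Let D be the C–H bond energy.
Σ(broken) = 1×862 + 1×334 + 4×D + 1×451 = 1647 + 4D
Σ(formed) = 1×334 + 6×D + 1×621 = 955 + 6D
ΔH = Σ(broken) − Σ(formed) = (1647 + 4D) − (955 + 6D) = +692 − 2D
Setting this equal to −166 kJ gives 2D = 858, so D = 429 kJ/mol.

D(C–H) ≈ 429 kJ/mol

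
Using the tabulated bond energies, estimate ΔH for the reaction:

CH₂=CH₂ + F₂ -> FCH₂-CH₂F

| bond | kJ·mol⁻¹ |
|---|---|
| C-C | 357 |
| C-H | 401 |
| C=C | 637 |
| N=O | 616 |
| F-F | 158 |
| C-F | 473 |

ΔH ≈ −508 kJ

Bonds broken (reactants):
  C-H: 4 × 401 = 1604
  C=C: 1 × 637 = 637
  F-F: 1 × 158 = 158
  Σ(broken) = 2399 kJ
Bonds formed (products):
  C-C: 1 × 357 = 357
  C-F: 2 × 473 = 946
  C-H: 4 × 401 = 1604
  Σ(formed) = 2907 kJ
ΔH = Σ(broken) − Σ(formed) = 2399 − 2907 = −508 kJ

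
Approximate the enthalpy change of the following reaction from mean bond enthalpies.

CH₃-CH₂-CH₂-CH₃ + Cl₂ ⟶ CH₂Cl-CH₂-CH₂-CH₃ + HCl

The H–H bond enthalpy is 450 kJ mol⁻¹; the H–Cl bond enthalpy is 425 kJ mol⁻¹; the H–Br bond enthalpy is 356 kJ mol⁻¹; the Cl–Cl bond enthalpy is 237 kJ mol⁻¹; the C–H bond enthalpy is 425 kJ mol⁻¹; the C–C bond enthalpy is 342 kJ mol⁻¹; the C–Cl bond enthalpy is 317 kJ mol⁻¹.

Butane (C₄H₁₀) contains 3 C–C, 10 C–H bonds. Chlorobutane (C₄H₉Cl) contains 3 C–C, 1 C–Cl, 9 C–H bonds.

Bonds broken (reactants):
  C–C: 3 × 342 = 1026
  C–H: 10 × 425 = 4250
  Cl–Cl: 1 × 237 = 237
  Σ(broken) = 5513 kJ
Bonds formed (products):
  C–C: 3 × 342 = 1026
  C–Cl: 1 × 317 = 317
  C–H: 9 × 425 = 3825
  H–Cl: 1 × 425 = 425
  Σ(formed) = 5593 kJ
ΔH = Σ(broken) − Σ(formed) = 5513 − 5593 = −80 kJ

ΔH ≈ −80 kJ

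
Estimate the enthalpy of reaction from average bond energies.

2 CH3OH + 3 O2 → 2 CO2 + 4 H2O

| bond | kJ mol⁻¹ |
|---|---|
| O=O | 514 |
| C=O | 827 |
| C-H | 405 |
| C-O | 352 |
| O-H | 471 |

Bonds broken (reactants):
  C-H: 6 × 405 = 2430
  C-O: 2 × 352 = 704
  O-H: 2 × 471 = 942
  O=O: 3 × 514 = 1542
  Σ(broken) = 5618 kJ
Bonds formed (products):
  C=O: 4 × 827 = 3308
  O-H: 8 × 471 = 3768
  Σ(formed) = 7076 kJ
ΔH = Σ(broken) − Σ(formed) = 5618 − 7076 = −1458 kJ

ΔH ≈ −1458 kJ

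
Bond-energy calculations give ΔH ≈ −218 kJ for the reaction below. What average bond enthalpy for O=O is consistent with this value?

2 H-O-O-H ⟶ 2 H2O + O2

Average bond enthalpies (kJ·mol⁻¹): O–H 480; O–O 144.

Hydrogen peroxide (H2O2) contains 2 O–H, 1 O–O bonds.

Let D be the O=O bond energy.
Σ(broken) = 4×480 + 2×144 = 2208
Σ(formed) = 4×480 + 1×D = 1920 + D
ΔH = Σ(broken) − Σ(formed) = (2208) − (1920 + D) = +288 − D
Setting this equal to −218 kJ gives D = 506 kJ/mol.

D(O=O) ≈ 506 kJ/mol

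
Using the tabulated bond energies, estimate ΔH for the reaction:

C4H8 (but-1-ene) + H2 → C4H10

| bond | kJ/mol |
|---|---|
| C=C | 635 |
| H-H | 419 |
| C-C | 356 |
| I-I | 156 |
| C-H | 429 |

ΔH ≈ −160 kJ

Bonds broken (reactants):
  C-C: 2 × 356 = 712
  C-H: 8 × 429 = 3432
  C=C: 1 × 635 = 635
  H-H: 1 × 419 = 419
  Σ(broken) = 5198 kJ
Bonds formed (products):
  C-C: 3 × 356 = 1068
  C-H: 10 × 429 = 4290
  Σ(formed) = 5358 kJ
ΔH = Σ(broken) − Σ(formed) = 5198 − 5358 = −160 kJ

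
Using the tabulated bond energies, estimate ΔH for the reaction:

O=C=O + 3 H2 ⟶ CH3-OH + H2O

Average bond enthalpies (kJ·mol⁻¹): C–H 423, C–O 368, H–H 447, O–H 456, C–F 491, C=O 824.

ΔH ≈ −16 kJ

Bonds broken (reactants):
  C=O: 2 × 824 = 1648
  H–H: 3 × 447 = 1341
  Σ(broken) = 2989 kJ
Bonds formed (products):
  C–H: 3 × 423 = 1269
  C–O: 1 × 368 = 368
  O–H: 3 × 456 = 1368
  Σ(formed) = 3005 kJ
ΔH = Σ(broken) − Σ(formed) = 2989 − 3005 = −16 kJ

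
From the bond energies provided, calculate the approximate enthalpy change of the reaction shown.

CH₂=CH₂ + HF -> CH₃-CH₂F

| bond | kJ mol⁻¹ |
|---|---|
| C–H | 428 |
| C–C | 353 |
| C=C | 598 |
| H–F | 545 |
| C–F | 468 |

ΔH ≈ −106 kJ

Bonds broken (reactants):
  C–H: 4 × 428 = 1712
  C=C: 1 × 598 = 598
  H–F: 1 × 545 = 545
  Σ(broken) = 2855 kJ
Bonds formed (products):
  C–C: 1 × 353 = 353
  C–F: 1 × 468 = 468
  C–H: 5 × 428 = 2140
  Σ(formed) = 2961 kJ
ΔH = Σ(broken) − Σ(formed) = 2855 − 2961 = −106 kJ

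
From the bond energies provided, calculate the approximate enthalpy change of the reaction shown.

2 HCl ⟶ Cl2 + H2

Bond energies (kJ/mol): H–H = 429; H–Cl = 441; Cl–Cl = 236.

ΔH ≈ +217 kJ

Bonds broken (reactants):
  H–Cl: 2 × 441 = 882
  Σ(broken) = 882 kJ
Bonds formed (products):
  Cl–Cl: 1 × 236 = 236
  H–H: 1 × 429 = 429
  Σ(formed) = 665 kJ
ΔH = Σ(broken) − Σ(formed) = 882 − 665 = +217 kJ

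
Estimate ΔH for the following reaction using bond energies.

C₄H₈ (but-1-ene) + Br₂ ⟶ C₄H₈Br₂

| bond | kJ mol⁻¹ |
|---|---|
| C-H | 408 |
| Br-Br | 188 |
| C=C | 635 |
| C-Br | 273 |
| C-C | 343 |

ΔH ≈ −66 kJ

Bonds broken (reactants):
  Br-Br: 1 × 188 = 188
  C-C: 2 × 343 = 686
  C-H: 8 × 408 = 3264
  C=C: 1 × 635 = 635
  Σ(broken) = 4773 kJ
Bonds formed (products):
  C-Br: 2 × 273 = 546
  C-C: 3 × 343 = 1029
  C-H: 8 × 408 = 3264
  Σ(formed) = 4839 kJ
ΔH = Σ(broken) − Σ(formed) = 4773 − 4839 = −66 kJ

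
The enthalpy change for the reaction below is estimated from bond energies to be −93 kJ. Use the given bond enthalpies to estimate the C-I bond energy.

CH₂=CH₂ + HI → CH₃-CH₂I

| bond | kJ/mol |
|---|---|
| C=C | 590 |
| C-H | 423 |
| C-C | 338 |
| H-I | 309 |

Let D be the C-I bond energy.
Σ(broken) = 4×423 + 1×590 + 1×309 = 2591
Σ(formed) = 1×338 + 5×423 + 1×D = 2453 + D
ΔH = Σ(broken) − Σ(formed) = (2591) − (2453 + D) = +138 − D
Setting this equal to −93 kJ gives D = 231 kJ/mol.

D(C-I) ≈ 231 kJ/mol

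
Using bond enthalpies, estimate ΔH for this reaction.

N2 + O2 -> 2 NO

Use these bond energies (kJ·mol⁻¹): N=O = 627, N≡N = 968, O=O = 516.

Bonds broken (reactants):
  N≡N: 1 × 968 = 968
  O=O: 1 × 516 = 516
  Σ(broken) = 1484 kJ
Bonds formed (products):
  N=O: 2 × 627 = 1254
  Σ(formed) = 1254 kJ
ΔH = Σ(broken) − Σ(formed) = 1484 − 1254 = +230 kJ

ΔH ≈ +230 kJ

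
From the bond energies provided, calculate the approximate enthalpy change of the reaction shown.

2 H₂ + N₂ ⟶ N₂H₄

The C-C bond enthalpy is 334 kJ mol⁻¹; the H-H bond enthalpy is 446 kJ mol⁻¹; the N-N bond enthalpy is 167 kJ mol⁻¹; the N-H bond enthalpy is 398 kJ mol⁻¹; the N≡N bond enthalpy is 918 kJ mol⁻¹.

ΔH ≈ +51 kJ

Bonds broken (reactants):
  H-H: 2 × 446 = 892
  N≡N: 1 × 918 = 918
  Σ(broken) = 1810 kJ
Bonds formed (products):
  N-H: 4 × 398 = 1592
  N-N: 1 × 167 = 167
  Σ(formed) = 1759 kJ
ΔH = Σ(broken) − Σ(formed) = 1810 − 1759 = +51 kJ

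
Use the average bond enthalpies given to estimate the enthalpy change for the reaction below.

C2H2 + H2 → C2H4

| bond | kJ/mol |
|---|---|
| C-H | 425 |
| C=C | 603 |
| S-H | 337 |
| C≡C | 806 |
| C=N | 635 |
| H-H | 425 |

Bonds broken (reactants):
  C≡C: 1 × 806 = 806
  C-H: 2 × 425 = 850
  H-H: 1 × 425 = 425
  Σ(broken) = 2081 kJ
Bonds formed (products):
  C-H: 4 × 425 = 1700
  C=C: 1 × 603 = 603
  Σ(formed) = 2303 kJ
ΔH = Σ(broken) − Σ(formed) = 2081 − 2303 = −222 kJ

ΔH ≈ −222 kJ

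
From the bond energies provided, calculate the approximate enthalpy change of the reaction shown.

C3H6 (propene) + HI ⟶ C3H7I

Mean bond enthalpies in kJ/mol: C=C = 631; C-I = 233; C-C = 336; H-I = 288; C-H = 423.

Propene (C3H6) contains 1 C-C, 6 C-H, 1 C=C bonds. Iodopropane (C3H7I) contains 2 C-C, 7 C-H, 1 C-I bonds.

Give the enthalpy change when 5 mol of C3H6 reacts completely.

ΔH = −365 kJ

Bonds broken (reactants):
  C-C: 1 × 336 = 336
  C-H: 6 × 423 = 2538
  C=C: 1 × 631 = 631
  H-I: 1 × 288 = 288
  Σ(broken) = 3793 kJ
Bonds formed (products):
  C-C: 2 × 336 = 672
  C-H: 7 × 423 = 2961
  C-I: 1 × 233 = 233
  Σ(formed) = 3866 kJ
ΔH = Σ(broken) − Σ(formed) = 3793 − 3866 = −73 kJ
For 5× the reaction as written: 5 × (−73) = −365 kJ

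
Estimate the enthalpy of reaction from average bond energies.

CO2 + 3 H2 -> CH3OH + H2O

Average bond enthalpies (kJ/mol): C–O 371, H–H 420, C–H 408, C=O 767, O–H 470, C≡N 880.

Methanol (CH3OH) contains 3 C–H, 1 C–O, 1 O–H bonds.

Bonds broken (reactants):
  C=O: 2 × 767 = 1534
  H–H: 3 × 420 = 1260
  Σ(broken) = 2794 kJ
Bonds formed (products):
  C–H: 3 × 408 = 1224
  C–O: 1 × 371 = 371
  O–H: 3 × 470 = 1410
  Σ(formed) = 3005 kJ
ΔH = Σ(broken) − Σ(formed) = 2794 − 3005 = −211 kJ

ΔH ≈ −211 kJ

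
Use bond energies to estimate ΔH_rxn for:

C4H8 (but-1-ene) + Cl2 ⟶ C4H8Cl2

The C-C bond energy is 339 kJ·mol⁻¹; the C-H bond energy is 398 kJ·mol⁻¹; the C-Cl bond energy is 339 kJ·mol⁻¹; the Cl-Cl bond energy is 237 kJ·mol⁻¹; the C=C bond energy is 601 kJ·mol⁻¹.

Bonds broken (reactants):
  C-C: 2 × 339 = 678
  C-H: 8 × 398 = 3184
  C=C: 1 × 601 = 601
  Cl-Cl: 1 × 237 = 237
  Σ(broken) = 4700 kJ
Bonds formed (products):
  C-C: 3 × 339 = 1017
  C-Cl: 2 × 339 = 678
  C-H: 8 × 398 = 3184
  Σ(formed) = 4879 kJ
ΔH = Σ(broken) − Σ(formed) = 4700 − 4879 = −179 kJ

ΔH ≈ −179 kJ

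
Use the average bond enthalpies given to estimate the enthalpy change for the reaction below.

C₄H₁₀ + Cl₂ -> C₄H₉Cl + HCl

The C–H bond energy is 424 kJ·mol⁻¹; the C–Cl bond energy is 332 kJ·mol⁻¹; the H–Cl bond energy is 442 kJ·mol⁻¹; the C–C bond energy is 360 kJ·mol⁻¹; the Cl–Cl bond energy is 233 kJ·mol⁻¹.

Bonds broken (reactants):
  C–C: 3 × 360 = 1080
  C–H: 10 × 424 = 4240
  Cl–Cl: 1 × 233 = 233
  Σ(broken) = 5553 kJ
Bonds formed (products):
  C–C: 3 × 360 = 1080
  C–Cl: 1 × 332 = 332
  C–H: 9 × 424 = 3816
  H–Cl: 1 × 442 = 442
  Σ(formed) = 5670 kJ
ΔH = Σ(broken) − Σ(formed) = 5553 − 5670 = −117 kJ

ΔH ≈ −117 kJ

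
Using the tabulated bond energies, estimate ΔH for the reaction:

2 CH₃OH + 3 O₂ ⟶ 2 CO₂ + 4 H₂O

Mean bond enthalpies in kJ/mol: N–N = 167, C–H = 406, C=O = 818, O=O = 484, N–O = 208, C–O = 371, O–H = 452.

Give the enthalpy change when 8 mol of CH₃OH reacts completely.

Bonds broken (reactants):
  C–H: 6 × 406 = 2436
  C–O: 2 × 371 = 742
  O–H: 2 × 452 = 904
  O=O: 3 × 484 = 1452
  Σ(broken) = 5534 kJ
Bonds formed (products):
  C=O: 4 × 818 = 3272
  O–H: 8 × 452 = 3616
  Σ(formed) = 6888 kJ
ΔH = Σ(broken) − Σ(formed) = 5534 − 6888 = −1354 kJ
For 4× the reaction as written: 4 × (−1354) = −5416 kJ

ΔH = −5416 kJ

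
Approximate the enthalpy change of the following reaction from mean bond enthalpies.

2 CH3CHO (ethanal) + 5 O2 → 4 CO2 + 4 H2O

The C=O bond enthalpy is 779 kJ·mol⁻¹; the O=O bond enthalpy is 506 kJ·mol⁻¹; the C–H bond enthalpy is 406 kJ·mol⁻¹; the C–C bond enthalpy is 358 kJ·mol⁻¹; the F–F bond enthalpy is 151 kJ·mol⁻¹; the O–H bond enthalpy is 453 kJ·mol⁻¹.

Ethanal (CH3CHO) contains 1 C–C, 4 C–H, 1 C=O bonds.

ΔH ≈ −1804 kJ

Bonds broken (reactants):
  C–C: 2 × 358 = 716
  C–H: 8 × 406 = 3248
  C=O: 2 × 779 = 1558
  O=O: 5 × 506 = 2530
  Σ(broken) = 8052 kJ
Bonds formed (products):
  C=O: 8 × 779 = 6232
  O–H: 8 × 453 = 3624
  Σ(formed) = 9856 kJ
ΔH = Σ(broken) − Σ(formed) = 8052 − 9856 = −1804 kJ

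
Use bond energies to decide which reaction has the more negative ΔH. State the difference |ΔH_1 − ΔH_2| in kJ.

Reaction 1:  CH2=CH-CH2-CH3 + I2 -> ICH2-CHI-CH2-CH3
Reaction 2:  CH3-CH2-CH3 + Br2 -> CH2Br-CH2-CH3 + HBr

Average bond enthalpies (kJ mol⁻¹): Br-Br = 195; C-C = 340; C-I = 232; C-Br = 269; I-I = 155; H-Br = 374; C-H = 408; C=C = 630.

Reaction 2, by 21 kJ

Reaction 1:
  Bonds broken (reactants):
    C-C: 2 × 340 = 680
    C-H: 8 × 408 = 3264
    C=C: 1 × 630 = 630
    I-I: 1 × 155 = 155
    Σ(broken) = 4729 kJ
  Bonds formed (products):
    C-C: 3 × 340 = 1020
    C-H: 8 × 408 = 3264
    C-I: 2 × 232 = 464
    Σ(formed) = 4748 kJ
  ΔH_1 = 4729 − 4748 = −19 kJ
Reaction 2:
  Bonds broken (reactants):
    Br-Br: 1 × 195 = 195
    C-C: 2 × 340 = 680
    C-H: 8 × 408 = 3264
    Σ(broken) = 4139 kJ
  Bonds formed (products):
    C-Br: 1 × 269 = 269
    C-C: 2 × 340 = 680
    C-H: 7 × 408 = 2856
    H-Br: 1 × 374 = 374
    Σ(formed) = 4179 kJ
  ΔH_2 = 4139 − 4179 = −40 kJ
ΔH_1 − ΔH_2 = +21 kJ, so reaction 2 has the more negative ΔH; |ΔH_1 − ΔH_2| = 21 kJ.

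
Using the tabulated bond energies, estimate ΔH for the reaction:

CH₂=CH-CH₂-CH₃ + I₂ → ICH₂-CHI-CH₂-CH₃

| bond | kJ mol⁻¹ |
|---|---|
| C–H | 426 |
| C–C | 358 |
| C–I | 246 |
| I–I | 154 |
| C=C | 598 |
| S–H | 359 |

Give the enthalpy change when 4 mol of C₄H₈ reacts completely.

ΔH = −392 kJ

Bonds broken (reactants):
  C–C: 2 × 358 = 716
  C–H: 8 × 426 = 3408
  C=C: 1 × 598 = 598
  I–I: 1 × 154 = 154
  Σ(broken) = 4876 kJ
Bonds formed (products):
  C–C: 3 × 358 = 1074
  C–H: 8 × 426 = 3408
  C–I: 2 × 246 = 492
  Σ(formed) = 4974 kJ
ΔH = Σ(broken) − Σ(formed) = 4876 − 4974 = −98 kJ
For 4× the reaction as written: 4 × (−98) = −392 kJ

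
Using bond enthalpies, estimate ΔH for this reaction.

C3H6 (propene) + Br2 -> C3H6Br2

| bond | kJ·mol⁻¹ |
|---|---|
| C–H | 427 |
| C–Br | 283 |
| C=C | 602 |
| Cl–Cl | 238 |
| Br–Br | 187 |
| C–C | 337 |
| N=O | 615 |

Bonds broken (reactants):
  Br–Br: 1 × 187 = 187
  C–C: 1 × 337 = 337
  C–H: 6 × 427 = 2562
  C=C: 1 × 602 = 602
  Σ(broken) = 3688 kJ
Bonds formed (products):
  C–Br: 2 × 283 = 566
  C–C: 2 × 337 = 674
  C–H: 6 × 427 = 2562
  Σ(formed) = 3802 kJ
ΔH = Σ(broken) − Σ(formed) = 3688 − 3802 = −114 kJ

ΔH ≈ −114 kJ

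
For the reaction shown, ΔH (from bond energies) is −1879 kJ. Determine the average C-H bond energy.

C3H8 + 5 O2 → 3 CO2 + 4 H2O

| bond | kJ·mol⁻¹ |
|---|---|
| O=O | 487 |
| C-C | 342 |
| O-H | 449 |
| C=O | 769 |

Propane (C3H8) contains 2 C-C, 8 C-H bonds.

D(C-H) ≈ 401 kJ/mol

Let D be the C-H bond energy.
Σ(broken) = 2×342 + 8×D + 5×487 = 3119 + 8D
Σ(formed) = 6×769 + 8×449 = 8206
ΔH = Σ(broken) − Σ(formed) = (3119 + 8D) − (8206) = −5087 + 8D
Setting this equal to −1879 kJ gives 8D = 3208, so D = 401 kJ/mol.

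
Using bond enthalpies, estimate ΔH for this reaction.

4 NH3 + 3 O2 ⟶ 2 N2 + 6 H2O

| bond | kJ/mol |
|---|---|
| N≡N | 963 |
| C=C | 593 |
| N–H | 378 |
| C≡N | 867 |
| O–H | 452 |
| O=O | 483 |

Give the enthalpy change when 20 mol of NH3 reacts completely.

Bonds broken (reactants):
  N–H: 12 × 378 = 4536
  O=O: 3 × 483 = 1449
  Σ(broken) = 5985 kJ
Bonds formed (products):
  N≡N: 2 × 963 = 1926
  O–H: 12 × 452 = 5424
  Σ(formed) = 7350 kJ
ΔH = Σ(broken) − Σ(formed) = 5985 − 7350 = −1365 kJ
For 5× the reaction as written: 5 × (−1365) = −6825 kJ

ΔH = −6825 kJ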